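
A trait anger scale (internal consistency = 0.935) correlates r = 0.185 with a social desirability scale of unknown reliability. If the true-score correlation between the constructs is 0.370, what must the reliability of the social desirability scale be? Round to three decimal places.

r_true = r_obs / √(r_xx · r_yy) ⇒ 0.370 = 0.185 / √(0.935 · r_yy).
√(0.935 · r_yy) = 0.185 / 0.370 = 0.5000; 0.935 · r_yy = 0.2500; r_yy = 0.2500 / 0.935 ≈ 0.267.

0.267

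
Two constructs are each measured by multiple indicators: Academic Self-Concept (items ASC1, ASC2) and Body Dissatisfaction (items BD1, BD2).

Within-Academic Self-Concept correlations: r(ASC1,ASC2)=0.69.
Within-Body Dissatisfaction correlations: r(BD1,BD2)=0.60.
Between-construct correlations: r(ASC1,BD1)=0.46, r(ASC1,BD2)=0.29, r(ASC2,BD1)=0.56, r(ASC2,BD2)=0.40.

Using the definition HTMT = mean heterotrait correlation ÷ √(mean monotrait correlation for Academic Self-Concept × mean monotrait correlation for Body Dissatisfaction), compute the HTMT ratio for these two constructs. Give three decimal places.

Mean heterotrait r = 1.71/4 = 0.4275.
Mean within-ASC = 0.69/1 = 0.6900; mean within-BD = 0.60/1 = 0.6000.
Geometric mean = √(0.6900 × 0.6000) = 0.6434.
HTMT = 0.4275 / 0.6434 = 0.664.

0.664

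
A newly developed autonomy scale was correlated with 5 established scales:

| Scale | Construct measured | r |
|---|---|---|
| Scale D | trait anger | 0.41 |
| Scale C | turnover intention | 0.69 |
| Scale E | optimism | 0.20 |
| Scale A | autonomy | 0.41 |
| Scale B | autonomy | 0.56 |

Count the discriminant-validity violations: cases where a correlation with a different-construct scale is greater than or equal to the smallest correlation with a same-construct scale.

Convergent (same construct = autonomy): Scale A, Scale B.
Smallest convergent = 0.41. Discriminant values: 0.41, 0.69, 0.20; count ≥ 0.41 → 2.

2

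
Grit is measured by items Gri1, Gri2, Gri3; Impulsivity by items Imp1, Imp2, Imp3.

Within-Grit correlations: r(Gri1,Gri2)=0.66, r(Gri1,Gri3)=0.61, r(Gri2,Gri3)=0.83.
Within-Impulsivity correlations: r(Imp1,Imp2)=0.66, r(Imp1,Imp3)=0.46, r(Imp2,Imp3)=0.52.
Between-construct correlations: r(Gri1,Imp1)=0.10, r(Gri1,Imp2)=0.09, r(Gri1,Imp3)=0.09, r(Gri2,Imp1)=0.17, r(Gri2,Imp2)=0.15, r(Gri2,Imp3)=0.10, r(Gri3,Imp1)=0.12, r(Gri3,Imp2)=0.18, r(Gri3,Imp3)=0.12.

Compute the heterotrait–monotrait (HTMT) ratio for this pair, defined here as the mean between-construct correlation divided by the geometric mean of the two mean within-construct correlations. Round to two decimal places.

Mean heterotrait r = 1.12/9 = 0.1244.
Mean within-Gri = 2.10/3 = 0.7000; mean within-Imp = 1.64/3 = 0.5467.
Geometric mean = √(0.7000 × 0.5467) = 0.6186.
HTMT = 0.1244 / 0.6186 = 0.20.

0.20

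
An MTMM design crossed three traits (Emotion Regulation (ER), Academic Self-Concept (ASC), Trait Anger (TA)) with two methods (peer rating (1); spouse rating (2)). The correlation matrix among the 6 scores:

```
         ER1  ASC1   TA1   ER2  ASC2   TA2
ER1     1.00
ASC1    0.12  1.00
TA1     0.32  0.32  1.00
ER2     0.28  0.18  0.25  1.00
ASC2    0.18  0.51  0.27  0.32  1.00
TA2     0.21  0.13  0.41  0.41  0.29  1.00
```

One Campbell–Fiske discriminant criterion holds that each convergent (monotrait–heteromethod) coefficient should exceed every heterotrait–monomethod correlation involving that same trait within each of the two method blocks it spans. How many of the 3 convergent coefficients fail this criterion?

2

Checking each validity diagonal entry against its comparison values:
ER (methods 1·2): 0.28 vs {0.12, 0.32, 0.32, 0.41} → fail.
ASC (methods 1·2): 0.51 vs {0.12, 0.32, 0.32, 0.29} → pass.
TA (methods 1·2): 0.41 vs {0.32, 0.41, 0.32, 0.29} → fail.
2 of 3 fail.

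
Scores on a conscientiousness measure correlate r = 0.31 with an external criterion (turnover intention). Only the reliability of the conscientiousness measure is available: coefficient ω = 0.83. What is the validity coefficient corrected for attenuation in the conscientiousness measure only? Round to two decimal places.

Single correction: r_c = r_obs / √r_xx = 0.31 / √0.83 = 0.31 / 0.9110 ≈ 0.34.

0.34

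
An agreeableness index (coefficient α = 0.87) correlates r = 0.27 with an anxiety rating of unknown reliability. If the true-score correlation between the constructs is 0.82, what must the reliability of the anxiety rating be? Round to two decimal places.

r_true = r_obs / √(r_xx · r_yy) ⇒ 0.82 = 0.27 / √(0.87 · r_yy).
√(0.87 · r_yy) = 0.27 / 0.82 = 0.3293; 0.87 · r_yy = 0.1084; r_yy = 0.1084 / 0.87 ≈ 0.12.

0.12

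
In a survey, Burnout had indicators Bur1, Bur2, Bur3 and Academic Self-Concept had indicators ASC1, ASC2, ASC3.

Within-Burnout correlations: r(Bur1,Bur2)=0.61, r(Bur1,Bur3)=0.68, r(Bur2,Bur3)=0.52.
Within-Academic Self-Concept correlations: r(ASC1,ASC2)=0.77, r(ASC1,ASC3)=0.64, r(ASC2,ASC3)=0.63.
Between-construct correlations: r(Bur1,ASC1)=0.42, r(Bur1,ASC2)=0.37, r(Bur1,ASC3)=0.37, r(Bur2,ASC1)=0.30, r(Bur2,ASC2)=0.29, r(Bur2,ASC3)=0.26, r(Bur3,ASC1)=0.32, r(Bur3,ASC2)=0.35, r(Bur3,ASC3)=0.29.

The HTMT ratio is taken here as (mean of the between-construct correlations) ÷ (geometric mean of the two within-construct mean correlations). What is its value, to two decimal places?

Mean heterotrait r = 2.97/9 = 0.3300.
Mean within-Bur = 1.81/3 = 0.6033; mean within-ASC = 2.04/3 = 0.6800.
Geometric mean = √(0.6033 × 0.6800) = 0.6405.
HTMT = 0.3300 / 0.6405 = 0.52.

0.52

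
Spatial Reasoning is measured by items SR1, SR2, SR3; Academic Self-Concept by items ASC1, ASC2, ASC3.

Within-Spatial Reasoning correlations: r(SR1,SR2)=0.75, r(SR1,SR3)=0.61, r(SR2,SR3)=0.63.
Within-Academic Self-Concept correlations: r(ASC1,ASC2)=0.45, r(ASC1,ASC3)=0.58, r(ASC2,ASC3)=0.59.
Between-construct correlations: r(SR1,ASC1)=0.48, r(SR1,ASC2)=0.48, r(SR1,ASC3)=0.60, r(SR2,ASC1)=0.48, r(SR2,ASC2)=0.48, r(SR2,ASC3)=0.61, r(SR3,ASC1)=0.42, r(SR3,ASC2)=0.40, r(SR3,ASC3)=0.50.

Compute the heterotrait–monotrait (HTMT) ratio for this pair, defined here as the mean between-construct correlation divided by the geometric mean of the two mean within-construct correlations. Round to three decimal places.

Mean between = 4.45/9 = 0.4944.
Mean within-SR = 1.99/3 = 0.6633; mean within-ASC = 1.62/3 = 0.5400.
Geometric mean = √(0.6633 × 0.5400) = 0.5985.
HTMT = 0.4944 / 0.5985 = 0.826.

0.826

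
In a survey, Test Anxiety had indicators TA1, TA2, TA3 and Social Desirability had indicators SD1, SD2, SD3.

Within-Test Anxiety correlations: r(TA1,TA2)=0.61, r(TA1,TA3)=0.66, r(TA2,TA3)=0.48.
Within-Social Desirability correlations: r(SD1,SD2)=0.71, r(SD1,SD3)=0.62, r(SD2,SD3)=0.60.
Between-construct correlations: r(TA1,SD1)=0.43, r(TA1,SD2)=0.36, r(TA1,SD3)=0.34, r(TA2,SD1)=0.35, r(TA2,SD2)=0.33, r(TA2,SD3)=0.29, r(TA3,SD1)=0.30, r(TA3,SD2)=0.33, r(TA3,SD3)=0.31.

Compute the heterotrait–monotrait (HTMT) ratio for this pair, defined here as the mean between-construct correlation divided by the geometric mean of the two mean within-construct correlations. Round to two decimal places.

0.55

Mean between = 3.04/9 = 0.3378.
Mean within-TA = 1.75/3 = 0.5833; mean within-SD = 1.93/3 = 0.6433.
Geometric mean = √(0.5833 × 0.6433) = 0.6126.
HTMT = 0.3378 / 0.6126 = 0.55.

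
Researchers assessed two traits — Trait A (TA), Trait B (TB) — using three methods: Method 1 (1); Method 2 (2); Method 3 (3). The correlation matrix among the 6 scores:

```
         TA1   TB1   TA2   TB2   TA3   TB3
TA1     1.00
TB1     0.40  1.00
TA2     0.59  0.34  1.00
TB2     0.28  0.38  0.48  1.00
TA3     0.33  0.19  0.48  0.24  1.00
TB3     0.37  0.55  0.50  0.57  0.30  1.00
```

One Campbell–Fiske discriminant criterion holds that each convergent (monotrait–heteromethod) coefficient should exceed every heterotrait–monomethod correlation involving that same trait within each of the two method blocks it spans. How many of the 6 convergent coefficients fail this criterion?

Checking each validity diagonal entry against its comparison values:
TA (methods 1·2): 0.59 vs {0.40, 0.48} → pass.
TA (methods 1·3): 0.33 vs {0.40, 0.30} → fail.
TA (methods 2·3): 0.48 vs {0.48, 0.30} → fail.
TB (methods 1·2): 0.38 vs {0.40, 0.48} → fail.
TB (methods 1·3): 0.55 vs {0.40, 0.30} → pass.
TB (methods 2·3): 0.57 vs {0.48, 0.30} → pass.
3 of 6 fail.

3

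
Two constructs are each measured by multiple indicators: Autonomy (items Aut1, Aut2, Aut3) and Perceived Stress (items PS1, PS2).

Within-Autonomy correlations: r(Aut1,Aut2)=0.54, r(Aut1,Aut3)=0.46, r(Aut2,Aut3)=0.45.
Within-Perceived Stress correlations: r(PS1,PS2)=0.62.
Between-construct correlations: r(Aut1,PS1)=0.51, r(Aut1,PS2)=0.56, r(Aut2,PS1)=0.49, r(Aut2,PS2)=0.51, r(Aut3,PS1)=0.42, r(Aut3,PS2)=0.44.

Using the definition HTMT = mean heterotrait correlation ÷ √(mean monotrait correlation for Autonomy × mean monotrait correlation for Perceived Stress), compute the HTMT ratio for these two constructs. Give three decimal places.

0.892

Between-construct mean = 2.93/6 = 0.4883.
Mean within-Aut = 1.45/3 = 0.4833; mean within-PS = 0.62/1 = 0.6200.
Geometric mean = √(0.4833 × 0.6200) = 0.5474.
HTMT = 0.4883 / 0.5474 = 0.892.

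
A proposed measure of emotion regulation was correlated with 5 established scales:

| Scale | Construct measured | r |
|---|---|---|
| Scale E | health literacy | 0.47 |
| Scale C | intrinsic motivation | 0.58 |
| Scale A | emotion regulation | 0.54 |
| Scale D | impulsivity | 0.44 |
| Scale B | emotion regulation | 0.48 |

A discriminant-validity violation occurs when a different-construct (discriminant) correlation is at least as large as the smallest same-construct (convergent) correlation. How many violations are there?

Convergent (same construct = emotion regulation): Scale A, Scale B.
Smallest convergent = 0.48. Discriminant values: 0.47, 0.58, 0.44; count ≥ 0.48 → 1.

1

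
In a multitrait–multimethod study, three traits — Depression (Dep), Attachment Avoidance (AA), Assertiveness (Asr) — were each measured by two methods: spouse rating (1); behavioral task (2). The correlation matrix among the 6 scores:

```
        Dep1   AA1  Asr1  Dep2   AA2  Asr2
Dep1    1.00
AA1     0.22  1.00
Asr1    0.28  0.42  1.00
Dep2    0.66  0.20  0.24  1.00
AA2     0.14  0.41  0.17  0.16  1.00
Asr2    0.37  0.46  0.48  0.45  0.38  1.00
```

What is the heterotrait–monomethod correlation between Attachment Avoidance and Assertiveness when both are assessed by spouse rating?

Different traits, same method: r(AA1, Asr1) = 0.42.

0.42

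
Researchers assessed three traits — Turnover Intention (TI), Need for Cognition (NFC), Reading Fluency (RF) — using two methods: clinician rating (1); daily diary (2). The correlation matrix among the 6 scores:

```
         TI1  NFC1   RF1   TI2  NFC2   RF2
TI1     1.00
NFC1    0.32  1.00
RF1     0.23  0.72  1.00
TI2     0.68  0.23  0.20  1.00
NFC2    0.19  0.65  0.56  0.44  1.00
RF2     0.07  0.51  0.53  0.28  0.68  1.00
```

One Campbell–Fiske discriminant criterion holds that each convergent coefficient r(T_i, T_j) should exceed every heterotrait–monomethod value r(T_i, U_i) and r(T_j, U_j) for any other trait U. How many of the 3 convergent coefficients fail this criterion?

Each convergent coefficient versus the relevant comparison correlations:
TI (methods 1·2): 0.68 vs {0.32, 0.44, 0.23, 0.28} → pass.
NFC (methods 1·2): 0.65 vs {0.32, 0.44, 0.72, 0.68} → fail.
RF (methods 1·2): 0.53 vs {0.23, 0.28, 0.72, 0.68} → fail.
2 of 3 fail.

2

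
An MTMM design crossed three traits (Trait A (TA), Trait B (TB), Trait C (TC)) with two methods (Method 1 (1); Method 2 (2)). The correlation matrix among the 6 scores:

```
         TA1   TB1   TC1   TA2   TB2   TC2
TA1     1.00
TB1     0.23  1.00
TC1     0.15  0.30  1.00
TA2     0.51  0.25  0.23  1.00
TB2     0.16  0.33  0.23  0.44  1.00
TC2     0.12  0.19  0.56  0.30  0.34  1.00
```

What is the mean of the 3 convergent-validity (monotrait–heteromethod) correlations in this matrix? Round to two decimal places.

Convergent values: 0.51, 0.33, 0.56; mean = 1.40/3 = 0.47.

0.47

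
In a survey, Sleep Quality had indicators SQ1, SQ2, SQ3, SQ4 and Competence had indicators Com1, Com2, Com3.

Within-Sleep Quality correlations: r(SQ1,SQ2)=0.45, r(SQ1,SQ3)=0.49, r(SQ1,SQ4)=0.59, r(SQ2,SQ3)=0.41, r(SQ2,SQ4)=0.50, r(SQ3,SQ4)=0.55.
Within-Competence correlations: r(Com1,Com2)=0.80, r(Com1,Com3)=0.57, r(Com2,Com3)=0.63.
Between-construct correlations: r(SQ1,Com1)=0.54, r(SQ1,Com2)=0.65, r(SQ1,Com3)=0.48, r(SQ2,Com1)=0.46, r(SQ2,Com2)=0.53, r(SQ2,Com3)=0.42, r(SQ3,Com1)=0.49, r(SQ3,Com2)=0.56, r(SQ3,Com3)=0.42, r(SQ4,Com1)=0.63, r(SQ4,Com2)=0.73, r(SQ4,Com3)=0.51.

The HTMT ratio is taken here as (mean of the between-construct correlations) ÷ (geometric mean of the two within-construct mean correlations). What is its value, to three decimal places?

0.928

Mean heterotrait r = 6.42/12 = 0.5350.
Mean within-SQ = 2.99/6 = 0.4983; mean within-Com = 2.00/3 = 0.6667.
Geometric mean = √(0.4983 × 0.6667) = 0.5764.
HTMT = 0.5350 / 0.5764 = 0.928.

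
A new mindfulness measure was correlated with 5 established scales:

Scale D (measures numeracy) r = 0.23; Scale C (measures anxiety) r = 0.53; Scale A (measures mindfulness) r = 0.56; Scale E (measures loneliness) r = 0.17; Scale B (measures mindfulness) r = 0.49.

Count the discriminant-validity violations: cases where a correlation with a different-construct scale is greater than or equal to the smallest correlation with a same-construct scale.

Convergent (same construct = mindfulness): Scale A, Scale B.
Smallest convergent = 0.49. Discriminant values: 0.23, 0.53, 0.17; count ≥ 0.49 → 1.

1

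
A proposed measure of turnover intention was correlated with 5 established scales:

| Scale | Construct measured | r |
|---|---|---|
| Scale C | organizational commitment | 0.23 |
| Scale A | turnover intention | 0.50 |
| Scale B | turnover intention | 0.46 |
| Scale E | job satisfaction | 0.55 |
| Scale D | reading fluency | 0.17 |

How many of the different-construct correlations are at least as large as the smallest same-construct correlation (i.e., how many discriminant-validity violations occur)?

1

Convergent (same construct = turnover intention): Scale A, Scale B.
Smallest convergent = 0.46. Discriminant values: 0.23, 0.55, 0.17; count ≥ 0.46 → 1.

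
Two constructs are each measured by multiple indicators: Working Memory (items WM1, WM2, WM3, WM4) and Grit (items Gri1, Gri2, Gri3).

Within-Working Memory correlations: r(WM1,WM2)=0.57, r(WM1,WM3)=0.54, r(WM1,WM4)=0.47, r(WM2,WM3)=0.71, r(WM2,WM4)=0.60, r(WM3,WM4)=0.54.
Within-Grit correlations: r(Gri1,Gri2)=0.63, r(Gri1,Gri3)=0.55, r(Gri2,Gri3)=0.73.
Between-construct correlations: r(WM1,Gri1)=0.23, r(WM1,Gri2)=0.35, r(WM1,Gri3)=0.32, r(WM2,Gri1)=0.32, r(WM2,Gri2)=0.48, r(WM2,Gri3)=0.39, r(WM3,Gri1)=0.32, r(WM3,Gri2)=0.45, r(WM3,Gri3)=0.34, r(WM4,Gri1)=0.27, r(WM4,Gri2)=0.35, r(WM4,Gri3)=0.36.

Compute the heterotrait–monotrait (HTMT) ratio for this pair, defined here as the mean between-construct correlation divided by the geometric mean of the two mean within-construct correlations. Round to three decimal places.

0.577

Mean heterotrait r = 4.18/12 = 0.3483.
Mean within-WM = 3.43/6 = 0.5717; mean within-Gri = 1.91/3 = 0.6367.
Geometric mean = √(0.5717 × 0.6367) = 0.6033.
HTMT = 0.3483 / 0.6033 = 0.577.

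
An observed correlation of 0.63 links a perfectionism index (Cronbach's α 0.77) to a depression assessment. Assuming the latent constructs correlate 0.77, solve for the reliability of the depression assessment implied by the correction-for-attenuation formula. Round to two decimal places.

0.87

r_true = r_obs / √(r_xx · r_yy) ⇒ 0.77 = 0.63 / √(0.77 · r_yy).
√(0.77 · r_yy) = 0.63 / 0.77 = 0.8182; 0.77 · r_yy = 0.6695; r_yy = 0.6695 / 0.77 ≈ 0.87.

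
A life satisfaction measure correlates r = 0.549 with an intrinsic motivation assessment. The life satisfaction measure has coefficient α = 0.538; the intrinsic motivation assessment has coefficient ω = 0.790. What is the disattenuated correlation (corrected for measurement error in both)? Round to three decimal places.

r_true = r_obs / √(r_xx · r_yy) = 0.549 / √(0.538 × 0.790) = 0.549 / √0.425020 = 0.549 / 0.6519 ≈ 0.842.

0.842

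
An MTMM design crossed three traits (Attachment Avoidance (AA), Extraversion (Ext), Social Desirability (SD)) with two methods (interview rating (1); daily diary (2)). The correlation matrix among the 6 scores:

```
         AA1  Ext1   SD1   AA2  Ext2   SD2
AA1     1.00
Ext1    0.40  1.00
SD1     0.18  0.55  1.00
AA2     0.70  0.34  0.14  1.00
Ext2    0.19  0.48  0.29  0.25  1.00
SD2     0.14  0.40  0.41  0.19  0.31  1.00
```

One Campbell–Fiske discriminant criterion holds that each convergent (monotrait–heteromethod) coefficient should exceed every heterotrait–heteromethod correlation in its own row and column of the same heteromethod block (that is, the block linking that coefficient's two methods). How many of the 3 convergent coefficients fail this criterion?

Checking each validity diagonal entry against its comparison values:
AA (methods 1·2): 0.70 vs {0.19, 0.34, 0.14, 0.14} → pass.
Ext (methods 1·2): 0.48 vs {0.34, 0.19, 0.40, 0.29} → pass.
SD (methods 1·2): 0.41 vs {0.14, 0.14, 0.29, 0.40} → pass.
0 of 3 fail.

0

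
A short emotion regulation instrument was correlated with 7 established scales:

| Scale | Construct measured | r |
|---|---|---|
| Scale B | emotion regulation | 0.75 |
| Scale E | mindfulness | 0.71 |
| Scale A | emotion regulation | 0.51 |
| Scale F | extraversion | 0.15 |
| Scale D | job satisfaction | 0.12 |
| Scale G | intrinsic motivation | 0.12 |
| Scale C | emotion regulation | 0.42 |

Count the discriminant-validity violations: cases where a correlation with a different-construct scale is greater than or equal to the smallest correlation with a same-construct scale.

1

Convergent (same construct = emotion regulation): Scale B, Scale A, Scale C.
Smallest convergent = 0.42. Discriminant values: 0.71, 0.15, 0.12, 0.12; count ≥ 0.42 → 1.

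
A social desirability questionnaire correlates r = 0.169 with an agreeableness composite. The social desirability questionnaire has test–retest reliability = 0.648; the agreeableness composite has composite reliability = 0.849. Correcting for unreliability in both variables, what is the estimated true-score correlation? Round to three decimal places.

0.228

r_true = r_obs / √(r_xx · r_yy) = 0.169 / √(0.648 × 0.849) = 0.169 / √0.550152 = 0.169 / 0.7417 ≈ 0.228.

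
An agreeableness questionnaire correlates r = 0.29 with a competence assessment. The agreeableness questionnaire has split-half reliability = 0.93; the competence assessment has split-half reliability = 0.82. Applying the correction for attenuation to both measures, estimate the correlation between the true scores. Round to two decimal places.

0.33

r_true = r_obs / √(r_xx · r_yy) = 0.29 / √(0.93 × 0.82) = 0.29 / √0.7626 = 0.29 / 0.8733 ≈ 0.33.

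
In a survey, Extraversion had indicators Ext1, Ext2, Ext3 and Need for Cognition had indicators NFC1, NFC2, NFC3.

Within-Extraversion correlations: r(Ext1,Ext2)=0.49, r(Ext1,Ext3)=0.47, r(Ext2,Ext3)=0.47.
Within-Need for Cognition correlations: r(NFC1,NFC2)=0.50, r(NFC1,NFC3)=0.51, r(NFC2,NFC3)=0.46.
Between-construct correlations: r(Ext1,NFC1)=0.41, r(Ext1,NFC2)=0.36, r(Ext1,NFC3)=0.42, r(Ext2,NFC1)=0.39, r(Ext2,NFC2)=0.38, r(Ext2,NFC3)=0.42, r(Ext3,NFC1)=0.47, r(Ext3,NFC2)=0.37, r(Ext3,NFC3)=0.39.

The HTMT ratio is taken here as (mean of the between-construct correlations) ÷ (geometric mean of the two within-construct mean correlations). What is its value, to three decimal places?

Between-construct mean = 3.61/9 = 0.4011.
Mean within-Ext = 1.43/3 = 0.4767; mean within-NFC = 1.47/3 = 0.4900.
Geometric mean = √(0.4767 × 0.4900) = 0.4833.
HTMT = 0.4011 / 0.4833 = 0.830.

0.830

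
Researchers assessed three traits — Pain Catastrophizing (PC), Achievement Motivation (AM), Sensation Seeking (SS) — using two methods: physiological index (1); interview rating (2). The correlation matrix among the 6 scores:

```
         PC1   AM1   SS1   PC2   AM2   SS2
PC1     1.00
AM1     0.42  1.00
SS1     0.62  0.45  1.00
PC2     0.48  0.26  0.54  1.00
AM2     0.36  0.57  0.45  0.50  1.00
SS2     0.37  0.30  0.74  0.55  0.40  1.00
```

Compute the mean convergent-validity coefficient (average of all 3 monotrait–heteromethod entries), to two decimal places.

0.60

Convergent values: 0.48, 0.57, 0.74; mean = 1.79/3 = 0.60.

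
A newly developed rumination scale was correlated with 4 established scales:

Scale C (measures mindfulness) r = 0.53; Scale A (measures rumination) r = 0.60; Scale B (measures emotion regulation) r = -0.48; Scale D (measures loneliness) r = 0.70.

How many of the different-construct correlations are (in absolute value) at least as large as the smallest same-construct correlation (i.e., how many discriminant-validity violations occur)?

1

Convergent (same construct = rumination): Scale A.
Smallest convergent = 0.60. Discriminant |r|: 0.53, 0.48, 0.70; count ≥ 0.60 → 1.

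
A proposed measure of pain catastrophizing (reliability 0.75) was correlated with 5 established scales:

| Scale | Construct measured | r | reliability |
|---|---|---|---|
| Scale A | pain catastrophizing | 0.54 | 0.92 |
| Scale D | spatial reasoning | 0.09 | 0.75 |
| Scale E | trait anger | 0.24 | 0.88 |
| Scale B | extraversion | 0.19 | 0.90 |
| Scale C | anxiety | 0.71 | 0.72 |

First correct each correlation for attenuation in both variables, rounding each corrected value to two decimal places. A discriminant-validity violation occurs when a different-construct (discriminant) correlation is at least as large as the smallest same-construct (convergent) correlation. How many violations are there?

Disattenuated r (r / √(r_scale · r_new)):
  Scale A (conv): 0.54 / √(0.92·0.75) = 0.65
  Scale D (disc): 0.09 / √(0.75·0.75) = 0.12
  Scale E (disc): 0.24 / √(0.88·0.75) = 0.30
  Scale B (disc): 0.19 / √(0.90·0.75) = 0.23
  Scale C (disc): 0.71 / √(0.72·0.75) = 0.97
Smallest convergent = 0.65. Discriminant values: 0.12, 0.30, 0.23, 0.97; count ≥ 0.65 → 1.

1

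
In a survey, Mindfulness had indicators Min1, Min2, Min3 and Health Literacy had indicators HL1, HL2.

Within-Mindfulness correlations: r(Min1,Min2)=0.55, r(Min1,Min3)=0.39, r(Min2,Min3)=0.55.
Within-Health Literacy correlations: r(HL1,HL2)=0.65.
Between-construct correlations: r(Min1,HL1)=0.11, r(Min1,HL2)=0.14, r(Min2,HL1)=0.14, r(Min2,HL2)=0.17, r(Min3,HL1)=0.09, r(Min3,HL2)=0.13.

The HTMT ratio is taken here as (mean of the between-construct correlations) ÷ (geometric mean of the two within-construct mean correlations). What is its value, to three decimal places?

0.229

Between-construct mean = 0.78/6 = 0.1300.
Mean within-Min = 1.49/3 = 0.4967; mean within-HL = 0.65/1 = 0.6500.
Geometric mean = √(0.4967 × 0.6500) = 0.5682.
HTMT = 0.1300 / 0.5682 = 0.229.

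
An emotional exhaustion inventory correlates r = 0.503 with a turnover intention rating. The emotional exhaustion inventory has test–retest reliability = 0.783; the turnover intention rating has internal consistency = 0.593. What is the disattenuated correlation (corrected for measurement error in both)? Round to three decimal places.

r_true = r_obs / √(r_xx · r_yy) = 0.503 / √(0.783 × 0.593) = 0.503 / √0.464319 = 0.503 / 0.6814 ≈ 0.738.

0.738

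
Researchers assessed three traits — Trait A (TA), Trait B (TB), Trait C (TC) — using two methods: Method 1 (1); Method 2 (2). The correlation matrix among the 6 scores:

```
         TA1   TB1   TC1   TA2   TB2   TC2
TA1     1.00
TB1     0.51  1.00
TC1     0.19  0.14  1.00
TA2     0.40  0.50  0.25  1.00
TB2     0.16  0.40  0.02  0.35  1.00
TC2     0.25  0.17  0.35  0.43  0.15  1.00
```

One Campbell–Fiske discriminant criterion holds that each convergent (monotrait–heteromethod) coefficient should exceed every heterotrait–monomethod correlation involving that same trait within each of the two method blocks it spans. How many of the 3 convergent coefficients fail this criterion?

Convergent coefficients and their comparison sets:
TA (methods 1·2): 0.40 vs {0.51, 0.35, 0.19, 0.43} → fail.
TB (methods 1·2): 0.40 vs {0.51, 0.35, 0.14, 0.15} → fail.
TC (methods 1·2): 0.35 vs {0.19, 0.43, 0.14, 0.15} → fail.
3 of 3 fail.

3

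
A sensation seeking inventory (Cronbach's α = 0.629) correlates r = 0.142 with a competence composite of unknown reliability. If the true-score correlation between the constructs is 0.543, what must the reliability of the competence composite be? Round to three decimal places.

0.109

r_true = r_obs / √(r_xx · r_yy) ⇒ 0.543 = 0.142 / √(0.629 · r_yy).
√(0.629 · r_yy) = 0.142 / 0.543 = 0.2615; 0.629 · r_yy = 0.0684; r_yy = 0.0684 / 0.629 ≈ 0.109.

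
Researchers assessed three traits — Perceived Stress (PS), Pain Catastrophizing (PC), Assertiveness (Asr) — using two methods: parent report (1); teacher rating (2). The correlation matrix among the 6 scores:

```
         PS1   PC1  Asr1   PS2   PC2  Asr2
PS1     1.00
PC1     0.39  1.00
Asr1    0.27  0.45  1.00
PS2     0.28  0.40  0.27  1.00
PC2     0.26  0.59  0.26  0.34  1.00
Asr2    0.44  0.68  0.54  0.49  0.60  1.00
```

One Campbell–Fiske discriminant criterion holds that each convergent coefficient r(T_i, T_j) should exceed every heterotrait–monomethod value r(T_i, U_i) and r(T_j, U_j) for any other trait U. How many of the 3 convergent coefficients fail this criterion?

Each convergent coefficient versus the relevant comparison correlations:
PS (methods 1·2): 0.28 vs {0.39, 0.34, 0.27, 0.49} → fail.
PC (methods 1·2): 0.59 vs {0.39, 0.34, 0.45, 0.60} → fail.
Asr (methods 1·2): 0.54 vs {0.27, 0.49, 0.45, 0.60} → fail.
3 of 3 fail.

3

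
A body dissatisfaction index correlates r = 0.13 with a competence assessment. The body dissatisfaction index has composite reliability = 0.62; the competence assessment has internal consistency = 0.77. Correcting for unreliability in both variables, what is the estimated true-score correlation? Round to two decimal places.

r_true = r_obs / √(r_xx · r_yy) = 0.13 / √(0.62 × 0.77) = 0.13 / √0.4774 = 0.13 / 0.6909 ≈ 0.19.

0.19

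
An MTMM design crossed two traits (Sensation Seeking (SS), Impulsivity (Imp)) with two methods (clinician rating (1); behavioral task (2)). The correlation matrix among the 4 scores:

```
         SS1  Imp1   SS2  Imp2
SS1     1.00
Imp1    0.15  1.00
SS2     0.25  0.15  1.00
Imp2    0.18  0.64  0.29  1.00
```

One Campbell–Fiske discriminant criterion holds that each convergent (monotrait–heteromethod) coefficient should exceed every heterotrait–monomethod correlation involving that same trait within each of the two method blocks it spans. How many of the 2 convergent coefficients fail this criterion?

1

Checking each validity diagonal entry against its comparison values:
SS (methods 1·2): 0.25 vs {0.15, 0.29} → fail.
Imp (methods 1·2): 0.64 vs {0.15, 0.29} → pass.
1 of 2 fail.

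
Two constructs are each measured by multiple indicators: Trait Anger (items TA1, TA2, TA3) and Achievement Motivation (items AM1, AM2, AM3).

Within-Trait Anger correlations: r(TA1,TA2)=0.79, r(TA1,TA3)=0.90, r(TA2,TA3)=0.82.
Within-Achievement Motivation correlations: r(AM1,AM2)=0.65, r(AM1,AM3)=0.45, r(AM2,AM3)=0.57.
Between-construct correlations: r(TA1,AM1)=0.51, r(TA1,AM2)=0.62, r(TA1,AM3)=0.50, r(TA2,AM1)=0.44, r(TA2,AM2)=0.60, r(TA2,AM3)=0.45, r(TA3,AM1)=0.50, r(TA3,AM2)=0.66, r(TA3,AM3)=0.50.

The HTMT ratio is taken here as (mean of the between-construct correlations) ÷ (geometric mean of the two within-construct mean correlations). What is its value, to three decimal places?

0.778

Mean between = 4.78/9 = 0.5311.
Mean within-TA = 2.51/3 = 0.8367; mean within-AM = 1.67/3 = 0.5567.
Geometric mean = √(0.8367 × 0.5567) = 0.6825.
HTMT = 0.5311 / 0.6825 = 0.778.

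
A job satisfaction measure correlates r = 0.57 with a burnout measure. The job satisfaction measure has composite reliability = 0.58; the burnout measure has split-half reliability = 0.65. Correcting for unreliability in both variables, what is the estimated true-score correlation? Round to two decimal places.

r_true = r_obs / √(r_xx · r_yy) = 0.57 / √(0.58 × 0.65) = 0.57 / √0.3770 = 0.57 / 0.6140 ≈ 0.93.

0.93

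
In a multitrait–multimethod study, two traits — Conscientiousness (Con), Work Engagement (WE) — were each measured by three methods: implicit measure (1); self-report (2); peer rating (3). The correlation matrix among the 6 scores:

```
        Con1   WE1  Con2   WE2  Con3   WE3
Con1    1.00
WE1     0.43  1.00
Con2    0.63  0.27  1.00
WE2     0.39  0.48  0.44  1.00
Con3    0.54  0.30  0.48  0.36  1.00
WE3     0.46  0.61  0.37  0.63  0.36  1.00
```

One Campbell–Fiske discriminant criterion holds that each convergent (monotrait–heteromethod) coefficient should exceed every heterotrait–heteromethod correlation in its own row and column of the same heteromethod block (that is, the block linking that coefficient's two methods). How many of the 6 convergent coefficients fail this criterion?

0

Convergent coefficients and their comparison sets:
Con (methods 1·2): 0.63 vs {0.39, 0.27} → pass.
Con (methods 1·3): 0.54 vs {0.46, 0.30} → pass.
Con (methods 2·3): 0.48 vs {0.37, 0.36} → pass.
WE (methods 1·2): 0.48 vs {0.27, 0.39} → pass.
WE (methods 1·3): 0.61 vs {0.30, 0.46} → pass.
WE (methods 2·3): 0.63 vs {0.36, 0.37} → pass.
0 of 6 fail.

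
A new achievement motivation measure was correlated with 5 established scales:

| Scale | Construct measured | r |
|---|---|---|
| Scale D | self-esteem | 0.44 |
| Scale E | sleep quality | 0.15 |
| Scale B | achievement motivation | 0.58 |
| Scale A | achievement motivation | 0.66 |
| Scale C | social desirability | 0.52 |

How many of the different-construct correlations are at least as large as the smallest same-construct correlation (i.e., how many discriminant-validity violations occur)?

0

Convergent (same construct = achievement motivation): Scale B, Scale A.
Smallest convergent = 0.58. Discriminant values: 0.44, 0.15, 0.52; count ≥ 0.58 → 0.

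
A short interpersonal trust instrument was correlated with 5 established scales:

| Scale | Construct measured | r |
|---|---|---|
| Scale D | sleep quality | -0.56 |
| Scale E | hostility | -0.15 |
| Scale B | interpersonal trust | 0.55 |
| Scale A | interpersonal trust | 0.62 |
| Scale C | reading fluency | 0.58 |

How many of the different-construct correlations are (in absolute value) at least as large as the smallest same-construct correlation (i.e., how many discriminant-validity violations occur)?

2

Convergent (same construct = interpersonal trust): Scale B, Scale A.
Smallest convergent = 0.55. Discriminant |r|: 0.56, 0.15, 0.58; count ≥ 0.55 → 2.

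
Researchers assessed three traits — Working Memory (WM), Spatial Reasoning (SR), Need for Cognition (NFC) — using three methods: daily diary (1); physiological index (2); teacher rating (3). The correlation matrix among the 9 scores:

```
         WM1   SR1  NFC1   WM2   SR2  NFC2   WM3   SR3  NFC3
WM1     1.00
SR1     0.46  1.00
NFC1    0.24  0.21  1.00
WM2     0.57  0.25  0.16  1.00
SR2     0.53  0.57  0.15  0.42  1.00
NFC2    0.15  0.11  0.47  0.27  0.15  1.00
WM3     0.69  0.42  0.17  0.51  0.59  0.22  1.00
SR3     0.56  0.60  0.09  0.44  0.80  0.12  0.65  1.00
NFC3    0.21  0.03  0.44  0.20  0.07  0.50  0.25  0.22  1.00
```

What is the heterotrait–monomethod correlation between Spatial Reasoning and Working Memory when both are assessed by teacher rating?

0.65

Different traits, same method: r(SR3, WM3) = 0.65.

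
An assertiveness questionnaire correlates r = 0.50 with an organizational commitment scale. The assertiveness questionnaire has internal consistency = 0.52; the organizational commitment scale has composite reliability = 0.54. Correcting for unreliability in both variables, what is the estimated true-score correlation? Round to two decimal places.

0.94

r_true = r_obs / √(r_xx · r_yy) = 0.50 / √(0.52 × 0.54) = 0.50 / √0.2808 = 0.50 / 0.5299 ≈ 0.94.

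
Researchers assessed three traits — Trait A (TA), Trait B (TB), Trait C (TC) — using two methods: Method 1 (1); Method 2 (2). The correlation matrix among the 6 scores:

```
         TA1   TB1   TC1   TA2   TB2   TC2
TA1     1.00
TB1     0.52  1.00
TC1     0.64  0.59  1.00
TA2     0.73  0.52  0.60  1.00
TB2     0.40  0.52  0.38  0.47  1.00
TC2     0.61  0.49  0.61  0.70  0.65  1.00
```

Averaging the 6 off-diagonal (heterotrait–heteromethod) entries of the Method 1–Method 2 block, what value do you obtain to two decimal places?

0.50

HTHM values (method 1 × method 2): 0.40, 0.61, 0.52, 0.49, 0.60, 0.38; mean = 3.00/6 = 0.50.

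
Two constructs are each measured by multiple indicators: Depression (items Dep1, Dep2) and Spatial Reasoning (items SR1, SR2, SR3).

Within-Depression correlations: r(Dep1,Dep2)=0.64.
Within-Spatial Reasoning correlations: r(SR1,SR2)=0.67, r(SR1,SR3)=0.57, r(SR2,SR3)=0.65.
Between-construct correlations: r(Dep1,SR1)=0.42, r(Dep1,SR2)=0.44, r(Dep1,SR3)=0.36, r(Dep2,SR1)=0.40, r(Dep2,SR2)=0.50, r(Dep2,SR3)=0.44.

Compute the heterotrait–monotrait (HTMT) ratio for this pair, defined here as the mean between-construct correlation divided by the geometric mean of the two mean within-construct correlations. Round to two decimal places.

Between-construct mean = 2.56/6 = 0.4267.
Mean within-Dep = 0.64/1 = 0.6400; mean within-SR = 1.89/3 = 0.6300.
Geometric mean = √(0.6400 × 0.6300) = 0.6350.
HTMT = 0.4267 / 0.6350 = 0.67.

0.67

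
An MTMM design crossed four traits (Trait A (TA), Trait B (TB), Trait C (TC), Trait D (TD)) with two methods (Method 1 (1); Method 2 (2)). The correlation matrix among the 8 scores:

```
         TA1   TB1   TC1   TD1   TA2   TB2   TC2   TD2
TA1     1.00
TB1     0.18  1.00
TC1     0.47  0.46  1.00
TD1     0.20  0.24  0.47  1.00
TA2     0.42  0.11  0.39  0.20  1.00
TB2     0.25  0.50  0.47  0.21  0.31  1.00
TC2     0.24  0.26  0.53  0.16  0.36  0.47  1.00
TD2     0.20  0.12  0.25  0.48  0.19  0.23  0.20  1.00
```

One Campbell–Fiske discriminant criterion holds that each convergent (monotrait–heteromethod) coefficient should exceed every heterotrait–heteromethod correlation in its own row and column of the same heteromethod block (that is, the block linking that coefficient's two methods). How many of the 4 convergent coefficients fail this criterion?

Convergent coefficients and their comparison sets:
TA (methods 1·2): 0.42 vs {0.25, 0.11, 0.24, 0.39, 0.20, 0.20} → pass.
TB (methods 1·2): 0.50 vs {0.11, 0.25, 0.26, 0.47, 0.12, 0.21} → pass.
TC (methods 1·2): 0.53 vs {0.39, 0.24, 0.47, 0.26, 0.25, 0.16} → pass.
TD (methods 1·2): 0.48 vs {0.20, 0.20, 0.21, 0.12, 0.16, 0.25} → pass.
0 of 4 fail.

0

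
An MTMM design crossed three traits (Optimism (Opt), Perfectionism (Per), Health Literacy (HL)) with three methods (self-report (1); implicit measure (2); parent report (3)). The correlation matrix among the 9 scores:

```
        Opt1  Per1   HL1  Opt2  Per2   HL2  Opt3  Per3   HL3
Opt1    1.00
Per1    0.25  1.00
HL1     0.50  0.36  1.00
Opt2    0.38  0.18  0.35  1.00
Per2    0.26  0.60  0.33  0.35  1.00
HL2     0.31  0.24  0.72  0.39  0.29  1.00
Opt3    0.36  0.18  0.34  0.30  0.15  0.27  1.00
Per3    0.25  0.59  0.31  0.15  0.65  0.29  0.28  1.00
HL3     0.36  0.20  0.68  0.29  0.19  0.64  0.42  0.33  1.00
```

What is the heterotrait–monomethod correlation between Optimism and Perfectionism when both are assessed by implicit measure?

Different traits, same method: r(Opt2, Per2) = 0.35.

0.35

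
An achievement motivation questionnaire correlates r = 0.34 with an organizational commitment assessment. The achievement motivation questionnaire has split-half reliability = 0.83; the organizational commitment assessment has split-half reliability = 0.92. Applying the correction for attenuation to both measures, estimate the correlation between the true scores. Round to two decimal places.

0.39

r_true = r_obs / √(r_xx · r_yy) = 0.34 / √(0.83 × 0.92) = 0.34 / √0.7636 = 0.34 / 0.8738 ≈ 0.39.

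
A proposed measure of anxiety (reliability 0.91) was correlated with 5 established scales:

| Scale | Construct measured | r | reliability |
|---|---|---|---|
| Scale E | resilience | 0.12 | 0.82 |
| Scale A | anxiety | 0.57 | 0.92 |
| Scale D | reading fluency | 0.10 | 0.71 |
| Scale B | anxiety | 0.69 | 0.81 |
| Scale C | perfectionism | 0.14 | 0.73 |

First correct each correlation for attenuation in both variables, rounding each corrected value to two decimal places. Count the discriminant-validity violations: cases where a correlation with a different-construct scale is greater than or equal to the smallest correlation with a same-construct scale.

Disattenuated r (r / √(r_scale · r_new)):
  Scale E (disc): 0.12 / √(0.82·0.91) = 0.14
  Scale A (conv): 0.57 / √(0.92·0.91) = 0.62
  Scale D (disc): 0.10 / √(0.71·0.91) = 0.12
  Scale B (conv): 0.69 / √(0.81·0.91) = 0.80
  Scale C (disc): 0.14 / √(0.73·0.91) = 0.17
Smallest convergent = 0.62. Discriminant values: 0.14, 0.12, 0.17; count ≥ 0.62 → 0.

0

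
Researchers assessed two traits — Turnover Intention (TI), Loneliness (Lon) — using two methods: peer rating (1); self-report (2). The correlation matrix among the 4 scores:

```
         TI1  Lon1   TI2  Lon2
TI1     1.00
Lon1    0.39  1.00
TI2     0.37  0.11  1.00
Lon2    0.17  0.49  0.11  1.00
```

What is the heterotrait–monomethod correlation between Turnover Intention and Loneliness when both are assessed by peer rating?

0.39

Different traits, same method: r(TI1, Lon1) = 0.39.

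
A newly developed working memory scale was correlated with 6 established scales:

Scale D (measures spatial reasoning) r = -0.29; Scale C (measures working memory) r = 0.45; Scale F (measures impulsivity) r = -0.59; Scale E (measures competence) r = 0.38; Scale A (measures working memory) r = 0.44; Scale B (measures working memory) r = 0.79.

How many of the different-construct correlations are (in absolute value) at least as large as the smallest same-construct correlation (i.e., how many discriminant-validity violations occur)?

Convergent (same construct = working memory): Scale C, Scale A, Scale B.
Smallest convergent = 0.44. Discriminant |r|: 0.29, 0.59, 0.38; count ≥ 0.44 → 1.

1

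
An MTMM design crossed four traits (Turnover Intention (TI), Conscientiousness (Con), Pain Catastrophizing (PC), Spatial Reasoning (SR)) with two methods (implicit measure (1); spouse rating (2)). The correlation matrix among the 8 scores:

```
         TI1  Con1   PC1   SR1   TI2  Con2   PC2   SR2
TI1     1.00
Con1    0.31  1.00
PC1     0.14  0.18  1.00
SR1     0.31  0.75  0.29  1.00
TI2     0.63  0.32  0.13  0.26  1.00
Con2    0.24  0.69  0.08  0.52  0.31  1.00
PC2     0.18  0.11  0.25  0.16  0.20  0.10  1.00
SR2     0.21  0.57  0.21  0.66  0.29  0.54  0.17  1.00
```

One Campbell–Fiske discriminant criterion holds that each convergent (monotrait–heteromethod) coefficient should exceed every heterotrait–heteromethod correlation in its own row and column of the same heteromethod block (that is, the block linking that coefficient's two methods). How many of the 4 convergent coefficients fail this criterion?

0

Convergent coefficients and their comparison sets:
TI (methods 1·2): 0.63 vs {0.24, 0.32, 0.18, 0.13, 0.21, 0.26} → pass.
Con (methods 1·2): 0.69 vs {0.32, 0.24, 0.11, 0.08, 0.57, 0.52} → pass.
PC (methods 1·2): 0.25 vs {0.13, 0.18, 0.08, 0.11, 0.21, 0.16} → pass.
SR (methods 1·2): 0.66 vs {0.26, 0.21, 0.52, 0.57, 0.16, 0.21} → pass.
0 of 4 fail.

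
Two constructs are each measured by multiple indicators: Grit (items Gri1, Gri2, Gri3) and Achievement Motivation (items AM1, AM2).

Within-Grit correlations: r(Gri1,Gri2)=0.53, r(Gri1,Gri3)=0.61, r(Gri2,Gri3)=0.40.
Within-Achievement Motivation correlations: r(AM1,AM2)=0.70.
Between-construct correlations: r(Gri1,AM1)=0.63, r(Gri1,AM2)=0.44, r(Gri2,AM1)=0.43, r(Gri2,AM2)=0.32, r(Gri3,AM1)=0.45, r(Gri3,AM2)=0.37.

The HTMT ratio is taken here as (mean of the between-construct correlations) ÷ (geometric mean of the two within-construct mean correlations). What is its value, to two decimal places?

0.73

Between-construct mean = 2.64/6 = 0.4400.
Mean within-Gri = 1.54/3 = 0.5133; mean within-AM = 0.70/1 = 0.7000.
Geometric mean = √(0.5133 × 0.7000) = 0.5994.
HTMT = 0.4400 / 0.5994 = 0.73.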